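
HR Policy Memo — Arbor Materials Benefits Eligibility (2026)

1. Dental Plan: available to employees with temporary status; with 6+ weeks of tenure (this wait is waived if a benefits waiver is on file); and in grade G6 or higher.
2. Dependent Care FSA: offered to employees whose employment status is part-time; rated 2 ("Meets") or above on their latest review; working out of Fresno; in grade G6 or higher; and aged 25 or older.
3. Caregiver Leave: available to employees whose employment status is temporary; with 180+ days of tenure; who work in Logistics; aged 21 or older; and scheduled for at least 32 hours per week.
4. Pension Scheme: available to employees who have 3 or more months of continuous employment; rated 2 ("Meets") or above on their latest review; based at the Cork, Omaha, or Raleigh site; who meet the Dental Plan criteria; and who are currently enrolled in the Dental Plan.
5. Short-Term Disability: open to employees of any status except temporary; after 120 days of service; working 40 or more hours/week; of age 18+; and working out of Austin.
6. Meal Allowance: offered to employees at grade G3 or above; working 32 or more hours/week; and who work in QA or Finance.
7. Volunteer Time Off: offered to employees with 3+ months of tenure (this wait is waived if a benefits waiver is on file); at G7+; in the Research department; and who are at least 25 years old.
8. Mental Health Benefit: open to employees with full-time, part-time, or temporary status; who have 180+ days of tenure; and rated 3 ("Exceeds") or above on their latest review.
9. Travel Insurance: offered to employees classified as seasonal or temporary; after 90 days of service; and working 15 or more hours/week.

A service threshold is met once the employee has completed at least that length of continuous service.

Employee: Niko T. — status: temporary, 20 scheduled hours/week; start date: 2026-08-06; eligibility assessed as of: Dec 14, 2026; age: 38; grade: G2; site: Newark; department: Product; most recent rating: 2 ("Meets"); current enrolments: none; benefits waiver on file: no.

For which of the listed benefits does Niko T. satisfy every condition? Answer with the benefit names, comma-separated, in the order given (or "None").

Service from 2026-08-06 to Dec 14, 2026: 130 days.
Dental Plan — status temporary ✓; no waiver, service 130 days ≥ 6 weeks (≈42 days) ✓; grade G2 < G6 ✗ → not eligible.
Dependent Care FSA — status temporary ✗ (requires part-time) → not eligible.
Caregiver Leave — status temporary ✓; service 130 days < 180 days ✗ → not eligible.
Pension Scheme — service 130 days ≥ 3 months (≈90 days) ✓; rating 2 ≥ 2 ✓; site Newark ✗ (not Cork, Omaha, or Raleigh) → not eligible.
Short-Term Disability — status temporary ✗ (excluded) → not eligible.
Meal Allowance — grade G2 < G3 ✗ → not eligible.
Volunteer Time Off — no waiver, service 130 days ≥ 3 months (≈90 days) ✓; grade G2 < G7 ✗ → not eligible.
Mental Health Benefit — status temporary ✓; service 130 days < 180 days ✗ → not eligible.
Travel Insurance — status temporary ✓; service 130 days ≥ 90 days ✓; 20 hrs/wk ≥ 15 ✓ → eligible.

Travel Insurance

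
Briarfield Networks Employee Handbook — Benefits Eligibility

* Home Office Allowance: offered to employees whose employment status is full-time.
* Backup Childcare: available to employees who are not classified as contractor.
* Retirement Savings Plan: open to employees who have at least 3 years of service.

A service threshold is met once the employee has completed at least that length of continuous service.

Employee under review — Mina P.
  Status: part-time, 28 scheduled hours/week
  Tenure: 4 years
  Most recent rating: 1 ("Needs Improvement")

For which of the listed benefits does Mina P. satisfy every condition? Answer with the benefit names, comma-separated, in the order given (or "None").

Backup Childcare, Retirement Savings Plan

Home Office Allowance — status part-time ✗ (requires full-time) → not eligible.
Backup Childcare — status part-time ✓ (not excluded) → eligible.
Retirement Savings Plan — service 4 years ≥ 3 years ✓ → eligible.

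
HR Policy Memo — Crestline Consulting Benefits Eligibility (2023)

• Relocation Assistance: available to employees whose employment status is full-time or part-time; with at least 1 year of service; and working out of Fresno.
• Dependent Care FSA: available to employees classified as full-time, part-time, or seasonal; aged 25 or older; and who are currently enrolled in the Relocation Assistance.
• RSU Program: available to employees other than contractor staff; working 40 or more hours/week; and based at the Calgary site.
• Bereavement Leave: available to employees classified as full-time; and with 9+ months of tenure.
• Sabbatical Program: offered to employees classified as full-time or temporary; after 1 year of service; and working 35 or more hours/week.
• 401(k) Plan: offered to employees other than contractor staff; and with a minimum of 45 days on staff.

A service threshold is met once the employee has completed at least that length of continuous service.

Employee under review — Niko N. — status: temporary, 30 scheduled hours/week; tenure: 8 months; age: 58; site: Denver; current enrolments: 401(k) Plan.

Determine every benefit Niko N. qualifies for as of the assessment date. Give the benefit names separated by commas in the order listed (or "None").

Relocation Assistance — status temporary ✗ (requires full-time or part-time) → not eligible.
Dependent Care FSA — status temporary ✗ (requires full-time, part-time, or seasonal) → not eligible.
RSU Program — status temporary ✓ (not excluded); 30 hrs/wk < 40 ✗ → not eligible.
Bereavement Leave — status temporary ✗ (requires full-time) → not eligible.
Sabbatical Program — status temporary ✓; service 8 months < 1 year (≈365 days) ✗ → not eligible.
401(k) Plan — status temporary ✓ (not excluded); service 8 months ≥ 45 days ✓ → eligible.

401(k) Plan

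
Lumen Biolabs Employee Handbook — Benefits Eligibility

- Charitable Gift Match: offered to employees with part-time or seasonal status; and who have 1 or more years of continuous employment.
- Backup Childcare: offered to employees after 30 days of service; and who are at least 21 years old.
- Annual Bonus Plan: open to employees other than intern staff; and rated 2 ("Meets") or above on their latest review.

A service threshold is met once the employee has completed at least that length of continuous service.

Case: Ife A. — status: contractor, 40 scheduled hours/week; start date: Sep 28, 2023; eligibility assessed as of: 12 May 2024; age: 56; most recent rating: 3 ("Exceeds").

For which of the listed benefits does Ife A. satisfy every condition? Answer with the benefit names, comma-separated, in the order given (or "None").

Backup Childcare, Annual Bonus Plan

Service from Sep 28, 2023 to 12 May 2024: 227 days.
Charitable Gift Match — status contractor ✗ (requires part-time or seasonal) → not eligible.
Backup Childcare — service 227 days ≥ 30 days ✓; age 56 ≥ 21 ✓ → eligible.
Annual Bonus Plan — status contractor ✓ (not excluded); rating 3 ≥ 2 ✓ → eligible.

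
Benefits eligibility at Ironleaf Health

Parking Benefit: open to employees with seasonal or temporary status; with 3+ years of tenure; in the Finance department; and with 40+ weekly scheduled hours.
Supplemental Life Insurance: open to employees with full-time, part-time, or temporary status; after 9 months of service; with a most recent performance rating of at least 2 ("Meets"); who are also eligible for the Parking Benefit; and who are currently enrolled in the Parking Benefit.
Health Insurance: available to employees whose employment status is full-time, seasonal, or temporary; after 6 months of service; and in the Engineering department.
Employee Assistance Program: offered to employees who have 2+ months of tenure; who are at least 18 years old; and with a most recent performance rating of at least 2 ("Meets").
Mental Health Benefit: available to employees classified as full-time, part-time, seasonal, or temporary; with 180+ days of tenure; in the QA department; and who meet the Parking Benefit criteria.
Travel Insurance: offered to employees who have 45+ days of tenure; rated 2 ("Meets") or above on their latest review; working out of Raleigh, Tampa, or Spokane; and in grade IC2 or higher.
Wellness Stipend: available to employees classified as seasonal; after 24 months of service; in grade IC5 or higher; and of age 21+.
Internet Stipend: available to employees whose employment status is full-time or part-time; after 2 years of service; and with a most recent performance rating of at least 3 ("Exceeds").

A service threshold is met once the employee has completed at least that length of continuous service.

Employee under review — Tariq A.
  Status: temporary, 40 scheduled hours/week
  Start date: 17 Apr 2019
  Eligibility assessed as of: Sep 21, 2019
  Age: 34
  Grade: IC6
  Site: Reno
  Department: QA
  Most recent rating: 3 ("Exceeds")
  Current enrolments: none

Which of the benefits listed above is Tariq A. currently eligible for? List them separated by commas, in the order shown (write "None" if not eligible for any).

Service from 17 Apr 2019 to Sep 21, 2019: 157 days.
Parking Benefit — status temporary ✓; service 157 days < 3 years (≈1095 days) ✗ → not eligible.
Supplemental Life Insurance — status temporary ✓; service 157 days < 9 months (≈270 days) ✗ → not eligible.
Health Insurance — status temporary ✓; service 157 days < 6 months (≈180 days) ✗ → not eligible.
Employee Assistance Program — service 157 days ≥ 2 months (≈60 days) ✓; age 34 ≥ 18 ✓; rating 3 ≥ 2 ✓ → eligible.
Mental Health Benefit — status temporary ✓; service 157 days < 180 days ✗ → not eligible.
Travel Insurance — service 157 days ≥ 45 days ✓; rating 3 ≥ 2 ✓; site Reno ✗ (not Raleigh, Tampa, or Spokane) → not eligible.
Wellness Stipend — status temporary ✗ (requires seasonal) → not eligible.
Internet Stipend — status temporary ✗ (requires full-time or part-time) → not eligible.

Employee Assistance Program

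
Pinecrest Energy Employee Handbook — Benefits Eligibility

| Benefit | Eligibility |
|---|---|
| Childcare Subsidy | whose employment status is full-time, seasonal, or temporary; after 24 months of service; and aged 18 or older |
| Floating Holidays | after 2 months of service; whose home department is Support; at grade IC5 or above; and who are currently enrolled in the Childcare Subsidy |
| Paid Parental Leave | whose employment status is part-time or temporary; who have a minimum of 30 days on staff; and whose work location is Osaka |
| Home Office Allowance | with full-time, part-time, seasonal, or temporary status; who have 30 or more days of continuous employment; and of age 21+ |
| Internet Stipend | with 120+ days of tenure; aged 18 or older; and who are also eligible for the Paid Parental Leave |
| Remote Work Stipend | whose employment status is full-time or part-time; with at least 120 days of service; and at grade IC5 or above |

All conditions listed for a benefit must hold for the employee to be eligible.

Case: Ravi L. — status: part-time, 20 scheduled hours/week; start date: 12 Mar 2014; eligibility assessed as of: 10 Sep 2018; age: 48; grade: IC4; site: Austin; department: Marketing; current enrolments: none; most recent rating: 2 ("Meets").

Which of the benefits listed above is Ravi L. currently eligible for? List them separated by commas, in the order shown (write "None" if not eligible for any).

Service from 12 Mar 2014 to 10 Sep 2018: 1643 days.
Childcare Subsidy — status part-time ✗ (requires full-time, seasonal, or temporary) → not eligible.
Floating Holidays — service 1643 days ≥ 2 months (≈60 days) ✓; dept Marketing ✗ → not eligible.
Paid Parental Leave — status part-time ✓; service 1643 days ≥ 30 days ✓; site Austin ✗ (not Osaka) → not eligible.
Home Office Allowance — status part-time ✓; service 1643 days ≥ 30 days ✓; age 48 ≥ 21 ✓ → eligible.
Internet Stipend — service 1643 days ≥ 120 days ✓; age 48 ≥ 18 ✓; not eligible for Paid Parental Leave ✗ → not eligible.
Remote Work Stipend — status part-time ✓; service 1643 days ≥ 120 days ✓; grade IC4 < IC5 ✗ → not eligible.

Home Office Allowance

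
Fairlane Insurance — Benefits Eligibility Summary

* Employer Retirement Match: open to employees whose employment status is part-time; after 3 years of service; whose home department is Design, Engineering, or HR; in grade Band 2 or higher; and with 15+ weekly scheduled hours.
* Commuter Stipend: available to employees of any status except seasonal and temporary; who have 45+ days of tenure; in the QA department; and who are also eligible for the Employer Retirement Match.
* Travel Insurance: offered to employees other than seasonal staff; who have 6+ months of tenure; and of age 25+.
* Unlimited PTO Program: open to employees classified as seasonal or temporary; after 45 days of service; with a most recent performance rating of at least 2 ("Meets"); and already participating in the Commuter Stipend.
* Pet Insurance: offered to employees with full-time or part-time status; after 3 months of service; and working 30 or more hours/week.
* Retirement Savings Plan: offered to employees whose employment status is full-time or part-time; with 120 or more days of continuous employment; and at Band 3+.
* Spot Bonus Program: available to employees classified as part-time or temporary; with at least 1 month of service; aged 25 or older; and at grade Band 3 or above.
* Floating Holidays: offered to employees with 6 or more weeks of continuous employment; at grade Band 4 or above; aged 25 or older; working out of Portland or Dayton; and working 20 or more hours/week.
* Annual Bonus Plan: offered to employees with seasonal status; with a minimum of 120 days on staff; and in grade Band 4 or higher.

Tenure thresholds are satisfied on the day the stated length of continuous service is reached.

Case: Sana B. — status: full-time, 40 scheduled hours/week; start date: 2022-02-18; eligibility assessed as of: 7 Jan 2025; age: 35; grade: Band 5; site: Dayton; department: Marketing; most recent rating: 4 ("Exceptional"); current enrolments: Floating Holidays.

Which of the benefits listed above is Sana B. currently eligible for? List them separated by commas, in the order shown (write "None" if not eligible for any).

Travel Insurance, Pet Insurance, Retirement Savings Plan, Floating Holidays

Service from 2022-02-18 to 7 Jan 2025: 1054 days.
Employer Retirement Match — status full-time ✗ (requires part-time) → not eligible.
Commuter Stipend — status full-time ✓ (not excluded); service 1054 days ≥ 45 days ✓; dept Marketing ✗ → not eligible.
Travel Insurance — status full-time ✓ (not excluded); service 1054 days ≥ 6 months (≈180 days) ✓; age 35 ≥ 25 ✓ → eligible.
Unlimited PTO Program — status full-time ✗ (requires seasonal or temporary) → not eligible.
Pet Insurance — status full-time ✓; service 1054 days ≥ 3 months (≈90 days) ✓; 40 hrs/wk ≥ 30 ✓ → eligible.
Retirement Savings Plan — status full-time ✓; service 1054 days ≥ 120 days ✓; grade Band 5 ≥ Band 3 ✓ → eligible.
Spot Bonus Program — status full-time ✗ (requires part-time or temporary) → not eligible.
Floating Holidays — service 1054 days ≥ 6 weeks (≈42 days) ✓; grade Band 5 ≥ Band 4 ✓; age 35 ≥ 25 ✓; site Dayton ✓; 40 hrs/wk ≥ 20 ✓ → eligible.
Annual Bonus Plan — status full-time ✗ (requires seasonal) → not eligible.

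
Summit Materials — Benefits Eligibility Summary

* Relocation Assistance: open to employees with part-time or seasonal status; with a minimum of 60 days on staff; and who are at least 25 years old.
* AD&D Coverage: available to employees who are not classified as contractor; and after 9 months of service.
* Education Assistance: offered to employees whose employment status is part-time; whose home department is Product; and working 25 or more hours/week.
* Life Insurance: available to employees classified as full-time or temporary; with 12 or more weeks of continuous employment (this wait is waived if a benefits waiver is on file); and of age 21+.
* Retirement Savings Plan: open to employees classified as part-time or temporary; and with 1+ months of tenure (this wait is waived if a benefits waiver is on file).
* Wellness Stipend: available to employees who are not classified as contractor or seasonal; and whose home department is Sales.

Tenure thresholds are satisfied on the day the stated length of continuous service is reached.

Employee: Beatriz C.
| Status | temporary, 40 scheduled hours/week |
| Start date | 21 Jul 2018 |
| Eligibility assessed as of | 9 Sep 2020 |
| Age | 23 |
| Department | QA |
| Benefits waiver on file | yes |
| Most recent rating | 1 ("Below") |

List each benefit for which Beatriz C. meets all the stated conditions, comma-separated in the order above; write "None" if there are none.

Service from 21 Jul 2018 to 9 Sep 2020: 781 days.
Relocation Assistance — status temporary ✗ (requires part-time or seasonal) → not eligible.
AD&D Coverage — status temporary ✓ (not excluded); service 781 days ≥ 9 months (≈270 days) ✓ → eligible.
Education Assistance — status temporary ✗ (requires part-time) → not eligible.
Life Insurance — status temporary ✓; benefits waiver on file ✓; age 23 ≥ 21 ✓ → eligible.
Retirement Savings Plan — status temporary ✓; benefits waiver on file ✓ → eligible.
Wellness Stipend — status temporary ✓ (not excluded); dept QA ✗ → not eligible.

AD&D Coverage, Life Insurance, Retirement Savings Plan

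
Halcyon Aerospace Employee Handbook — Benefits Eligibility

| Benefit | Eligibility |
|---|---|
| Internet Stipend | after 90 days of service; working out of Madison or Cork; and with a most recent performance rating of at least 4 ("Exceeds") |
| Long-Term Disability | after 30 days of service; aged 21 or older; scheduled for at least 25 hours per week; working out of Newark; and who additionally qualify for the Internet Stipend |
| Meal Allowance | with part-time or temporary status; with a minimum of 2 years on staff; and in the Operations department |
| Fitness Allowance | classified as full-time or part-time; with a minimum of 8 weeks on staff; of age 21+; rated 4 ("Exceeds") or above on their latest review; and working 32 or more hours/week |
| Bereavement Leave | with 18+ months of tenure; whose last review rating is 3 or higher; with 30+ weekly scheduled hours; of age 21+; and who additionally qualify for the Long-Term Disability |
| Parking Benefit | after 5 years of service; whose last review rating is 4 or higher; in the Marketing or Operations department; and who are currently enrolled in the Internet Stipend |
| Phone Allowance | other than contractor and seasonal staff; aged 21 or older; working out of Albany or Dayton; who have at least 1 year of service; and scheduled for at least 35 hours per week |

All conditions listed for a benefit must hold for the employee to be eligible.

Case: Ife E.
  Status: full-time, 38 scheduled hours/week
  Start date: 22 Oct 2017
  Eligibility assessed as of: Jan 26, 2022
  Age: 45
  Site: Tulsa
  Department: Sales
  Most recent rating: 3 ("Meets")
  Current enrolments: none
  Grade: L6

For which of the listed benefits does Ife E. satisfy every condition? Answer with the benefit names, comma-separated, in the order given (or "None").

None

Service from 22 Oct 2017 to Jan 26, 2022: 1557 days.
Internet Stipend — service 1557 days ≥ 90 days ✓; site Tulsa ✗ (not Madison or Cork) → not eligible.
Long-Term Disability — service 1557 days ≥ 30 days ✓; age 45 ≥ 21 ✓; 38 hrs/wk ≥ 25 ✓; site Tulsa ✗ (not Newark) → not eligible.
Meal Allowance — status full-time ✗ (requires part-time or temporary) → not eligible.
Fitness Allowance — status full-time ✓; service 1557 days ≥ 8 weeks (≈56 days) ✓; age 45 ≥ 21 ✓; rating 3 < 4 ✗ → not eligible.
Bereavement Leave — service 1557 days ≥ 18 months (≈540 days) ✓; rating 3 ≥ 3 ✓; 38 hrs/wk ≥ 30 ✓; age 45 ≥ 21 ✓; not eligible for Long-Term Disability ✗ → not eligible.
Parking Benefit — service 1557 days < 5 years (≈1825 days) ✗ → not eligible.
Phone Allowance — status full-time ✓ (not excluded); age 45 ≥ 21 ✓; site Tulsa ✗ (not Albany or Dayton) → not eligible.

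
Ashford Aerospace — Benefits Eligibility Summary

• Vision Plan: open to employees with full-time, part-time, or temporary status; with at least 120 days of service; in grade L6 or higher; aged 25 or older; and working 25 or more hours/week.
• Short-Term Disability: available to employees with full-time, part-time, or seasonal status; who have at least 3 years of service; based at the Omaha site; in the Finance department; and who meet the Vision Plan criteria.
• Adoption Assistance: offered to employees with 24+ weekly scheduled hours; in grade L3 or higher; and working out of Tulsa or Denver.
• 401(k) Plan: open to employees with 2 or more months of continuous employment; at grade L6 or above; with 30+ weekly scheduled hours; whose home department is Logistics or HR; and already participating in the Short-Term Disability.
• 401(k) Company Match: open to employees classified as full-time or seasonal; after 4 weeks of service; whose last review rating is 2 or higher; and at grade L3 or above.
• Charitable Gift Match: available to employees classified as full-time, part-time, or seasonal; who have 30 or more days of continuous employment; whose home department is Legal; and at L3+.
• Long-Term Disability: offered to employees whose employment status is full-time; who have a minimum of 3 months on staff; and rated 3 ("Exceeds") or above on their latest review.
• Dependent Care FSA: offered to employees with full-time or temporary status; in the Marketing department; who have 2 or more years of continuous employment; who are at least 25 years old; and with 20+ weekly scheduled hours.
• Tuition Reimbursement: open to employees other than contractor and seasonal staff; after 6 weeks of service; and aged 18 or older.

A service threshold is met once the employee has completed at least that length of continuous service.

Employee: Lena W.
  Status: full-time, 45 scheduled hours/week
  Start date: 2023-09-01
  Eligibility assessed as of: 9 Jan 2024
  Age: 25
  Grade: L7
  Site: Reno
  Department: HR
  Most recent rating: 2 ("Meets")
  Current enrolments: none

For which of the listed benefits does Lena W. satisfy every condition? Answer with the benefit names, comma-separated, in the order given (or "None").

Service from 2023-09-01 to 9 Jan 2024: 130 days.
Vision Plan — status full-time ✓; service 130 days ≥ 120 days ✓; grade L7 ≥ L6 ✓; age 25 ≥ 25 ✓; 45 hrs/wk ≥ 25 ✓ → eligible.
Short-Term Disability — status full-time ✓; service 130 days < 3 years (≈1095 days) ✗ → not eligible.
Adoption Assistance — 45 hrs/wk ≥ 24 ✓; grade L7 ≥ L3 ✓; site Reno ✗ (not Tulsa or Denver) → not eligible.
401(k) Plan — service 130 days ≥ 2 months (≈60 days) ✓; grade L7 ≥ L6 ✓; 45 hrs/wk ≥ 30 ✓; dept HR ✓; not enrolled in Short-Term Disability ✗ → not eligible.
401(k) Company Match — status full-time ✓; service 130 days ≥ 4 weeks (≈28 days) ✓; rating 2 ≥ 2 ✓; grade L7 ≥ L3 ✓ → eligible.
Charitable Gift Match — status full-time ✓; service 130 days ≥ 30 days ✓; dept HR ✗ → not eligible.
Long-Term Disability — status full-time ✓; service 130 days ≥ 3 months (≈90 days) ✓; rating 2 < 3 ✗ → not eligible.
Dependent Care FSA — status full-time ✓; dept HR ✗ → not eligible.
Tuition Reimbursement — status full-time ✓ (not excluded); service 130 days ≥ 6 weeks (≈42 days) ✓; age 25 ≥ 18 ✓ → eligible.

Vision Plan, 401(k) Company Match, Tuition Reimbursement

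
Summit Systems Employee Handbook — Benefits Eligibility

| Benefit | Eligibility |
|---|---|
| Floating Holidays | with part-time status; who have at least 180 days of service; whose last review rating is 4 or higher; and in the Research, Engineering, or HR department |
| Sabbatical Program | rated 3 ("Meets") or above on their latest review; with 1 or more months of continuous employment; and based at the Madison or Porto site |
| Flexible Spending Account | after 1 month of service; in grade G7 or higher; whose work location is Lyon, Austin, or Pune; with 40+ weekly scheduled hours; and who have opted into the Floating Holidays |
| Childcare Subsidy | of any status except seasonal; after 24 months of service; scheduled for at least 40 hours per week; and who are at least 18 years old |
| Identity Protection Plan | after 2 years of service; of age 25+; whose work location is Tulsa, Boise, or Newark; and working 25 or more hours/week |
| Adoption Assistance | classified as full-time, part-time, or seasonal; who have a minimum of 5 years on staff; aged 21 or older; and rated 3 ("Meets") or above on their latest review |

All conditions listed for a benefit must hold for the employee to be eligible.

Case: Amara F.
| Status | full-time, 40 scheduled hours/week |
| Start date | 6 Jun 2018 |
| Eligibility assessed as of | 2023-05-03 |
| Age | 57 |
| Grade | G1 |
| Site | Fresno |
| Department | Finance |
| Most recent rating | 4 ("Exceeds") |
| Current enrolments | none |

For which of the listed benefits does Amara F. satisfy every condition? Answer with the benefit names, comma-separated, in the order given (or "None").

Childcare Subsidy

Service from 6 Jun 2018 to 2023-05-03: 1792 days.
Floating Holidays — status full-time ✗ (requires part-time) → not eligible.
Sabbatical Program — rating 4 ≥ 3 ✓; service 1792 days ≥ 1 month (≈30 days) ✓; site Fresno ✗ (not Madison or Porto) → not eligible.
Flexible Spending Account — service 1792 days ≥ 1 month (≈30 days) ✓; grade G1 < G7 ✗ → not eligible.
Childcare Subsidy — status full-time ✓ (not excluded); service 1792 days ≥ 24 months (≈720 days) ✓; 40 hrs/wk ≥ 40 ✓; age 57 ≥ 18 ✓ → eligible.
Identity Protection Plan — service 1792 days ≥ 2 years (≈730 days) ✓; age 57 ≥ 25 ✓; site Fresno ✗ (not Tulsa, Boise, or Newark) → not eligible.
Adoption Assistance — status full-time ✓; service 1792 days < 5 years (≈1825 days) ✗ → not eligible.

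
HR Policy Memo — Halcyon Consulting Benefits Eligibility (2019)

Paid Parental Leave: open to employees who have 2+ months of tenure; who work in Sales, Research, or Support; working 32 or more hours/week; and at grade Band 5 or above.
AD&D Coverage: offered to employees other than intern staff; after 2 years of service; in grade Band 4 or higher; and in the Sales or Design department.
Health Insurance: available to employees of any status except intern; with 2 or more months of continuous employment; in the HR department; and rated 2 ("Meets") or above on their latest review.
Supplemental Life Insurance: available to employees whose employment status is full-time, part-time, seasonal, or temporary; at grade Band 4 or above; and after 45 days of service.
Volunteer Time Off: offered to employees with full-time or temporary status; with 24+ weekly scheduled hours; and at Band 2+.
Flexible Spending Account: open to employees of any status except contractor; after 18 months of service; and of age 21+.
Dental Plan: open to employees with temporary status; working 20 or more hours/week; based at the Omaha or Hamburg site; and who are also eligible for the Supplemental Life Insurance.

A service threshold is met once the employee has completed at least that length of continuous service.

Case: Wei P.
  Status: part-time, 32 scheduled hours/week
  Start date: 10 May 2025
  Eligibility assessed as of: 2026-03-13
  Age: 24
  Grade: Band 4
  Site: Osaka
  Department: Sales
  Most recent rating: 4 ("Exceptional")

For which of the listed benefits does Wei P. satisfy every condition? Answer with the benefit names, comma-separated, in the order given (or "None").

Supplemental Life Insurance

Service from 10 May 2025 to 2026-03-13: 307 days.
Paid Parental Leave — service 307 days ≥ 2 months (≈60 days) ✓; dept Sales ✓; 32 hrs/wk ≥ 32 ✓; grade Band 4 < Band 5 ✗ → not eligible.
AD&D Coverage — status part-time ✓ (not excluded); service 307 days < 2 years (≈730 days) ✗ → not eligible.
Health Insurance — status part-time ✓ (not excluded); service 307 days ≥ 2 months (≈60 days) ✓; dept Sales ✗ → not eligible.
Supplemental Life Insurance — status part-time ✓; grade Band 4 ≥ Band 4 ✓; service 307 days ≥ 45 days ✓ → eligible.
Volunteer Time Off — status part-time ✗ (requires full-time or temporary) → not eligible.
Flexible Spending Account — status part-time ✓ (not excluded); service 307 days < 18 months (≈540 days) ✗ → not eligible.
Dental Plan — status part-time ✗ (requires temporary) → not eligible.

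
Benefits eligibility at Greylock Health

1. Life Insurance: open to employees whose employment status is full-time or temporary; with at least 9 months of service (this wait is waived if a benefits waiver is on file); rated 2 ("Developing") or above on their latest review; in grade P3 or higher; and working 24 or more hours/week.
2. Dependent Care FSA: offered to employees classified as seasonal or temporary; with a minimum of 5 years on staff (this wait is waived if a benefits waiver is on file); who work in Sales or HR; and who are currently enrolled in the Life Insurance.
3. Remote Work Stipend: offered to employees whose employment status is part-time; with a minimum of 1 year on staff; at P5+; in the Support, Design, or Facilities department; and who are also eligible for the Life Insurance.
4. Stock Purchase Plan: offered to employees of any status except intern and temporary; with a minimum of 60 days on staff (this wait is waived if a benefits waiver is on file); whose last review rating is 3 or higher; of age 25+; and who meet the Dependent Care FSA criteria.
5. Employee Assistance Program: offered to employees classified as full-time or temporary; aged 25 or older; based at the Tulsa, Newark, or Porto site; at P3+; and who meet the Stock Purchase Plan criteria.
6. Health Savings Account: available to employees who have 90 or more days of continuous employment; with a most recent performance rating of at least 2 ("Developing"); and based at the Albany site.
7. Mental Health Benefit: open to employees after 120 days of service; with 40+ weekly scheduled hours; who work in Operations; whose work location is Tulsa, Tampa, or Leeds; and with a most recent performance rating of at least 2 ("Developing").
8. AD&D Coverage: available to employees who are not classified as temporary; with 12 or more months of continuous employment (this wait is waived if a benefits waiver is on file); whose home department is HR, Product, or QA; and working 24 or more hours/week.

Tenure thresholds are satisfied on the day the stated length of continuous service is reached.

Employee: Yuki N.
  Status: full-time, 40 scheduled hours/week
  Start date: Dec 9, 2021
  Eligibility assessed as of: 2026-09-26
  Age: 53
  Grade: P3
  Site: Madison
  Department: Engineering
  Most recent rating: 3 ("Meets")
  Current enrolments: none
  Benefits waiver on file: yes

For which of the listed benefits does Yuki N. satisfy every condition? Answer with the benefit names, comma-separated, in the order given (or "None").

Service from Dec 9, 2021 to 2026-09-26: 1752 days.
Life Insurance — status full-time ✓; benefits waiver on file ✓; rating 3 ≥ 2 ✓; grade P3 ≥ P3 ✓; 40 hrs/wk ≥ 24 ✓ → eligible.
Dependent Care FSA — status full-time ✗ (requires seasonal or temporary) → not eligible.
Remote Work Stipend — status full-time ✗ (requires part-time) → not eligible.
Stock Purchase Plan — status full-time ✓ (not excluded); benefits waiver on file ✓; rating 3 ≥ 3 ✓; age 53 ≥ 25 ✓; not eligible for Dependent Care FSA ✗ → not eligible.
Employee Assistance Program — status full-time ✓; age 53 ≥ 25 ✓; site Madison ✗ (not Tulsa, Newark, or Porto) → not eligible.
Health Savings Account — service 1752 days ≥ 90 days ✓; rating 3 ≥ 2 ✓; site Madison ✗ (not Albany) → not eligible.
Mental Health Benefit — service 1752 days ≥ 120 days ✓; 40 hrs/wk ≥ 40 ✓; dept Engineering ✗ → not eligible.
AD&D Coverage — status full-time ✓ (not excluded); benefits waiver on file ✓; dept Engineering ✗ → not eligible.

Life Insurance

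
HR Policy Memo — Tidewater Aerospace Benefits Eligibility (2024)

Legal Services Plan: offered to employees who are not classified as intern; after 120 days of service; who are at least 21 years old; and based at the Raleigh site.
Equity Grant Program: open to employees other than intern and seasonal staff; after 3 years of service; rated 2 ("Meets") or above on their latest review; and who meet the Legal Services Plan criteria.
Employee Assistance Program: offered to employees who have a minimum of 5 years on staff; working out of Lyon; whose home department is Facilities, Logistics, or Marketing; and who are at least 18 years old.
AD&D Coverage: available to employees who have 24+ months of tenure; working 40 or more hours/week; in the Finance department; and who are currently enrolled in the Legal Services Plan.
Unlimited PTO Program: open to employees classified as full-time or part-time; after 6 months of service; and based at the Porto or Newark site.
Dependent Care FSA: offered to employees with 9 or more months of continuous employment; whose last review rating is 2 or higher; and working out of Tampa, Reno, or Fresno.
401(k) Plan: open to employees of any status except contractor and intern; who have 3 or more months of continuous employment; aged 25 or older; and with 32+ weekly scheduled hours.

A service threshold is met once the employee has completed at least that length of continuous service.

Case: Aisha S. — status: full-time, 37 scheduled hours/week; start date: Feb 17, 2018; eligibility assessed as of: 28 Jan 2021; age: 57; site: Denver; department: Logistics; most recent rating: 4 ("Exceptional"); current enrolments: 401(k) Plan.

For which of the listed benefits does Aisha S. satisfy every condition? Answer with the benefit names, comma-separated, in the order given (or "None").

Service from Feb 17, 2018 to 28 Jan 2021: 1076 days.
Legal Services Plan — status full-time ✓ (not excluded); service 1076 days ≥ 120 days ✓; age 57 ≥ 21 ✓; site Denver ✗ (not Raleigh) → not eligible.
Equity Grant Program — status full-time ✓ (not excluded); service 1076 days < 3 years (≈1095 days) ✗ → not eligible.
Employee Assistance Program — service 1076 days < 5 years (≈1825 days) ✗ → not eligible.
AD&D Coverage — service 1076 days ≥ 24 months (≈720 days) ✓; 37 hrs/wk < 40 ✗ → not eligible.
Unlimited PTO Program — status full-time ✓; service 1076 days ≥ 6 months (≈180 days) ✓; site Denver ✗ (not Porto or Newark) → not eligible.
Dependent Care FSA — service 1076 days ≥ 9 months (≈270 days) ✓; rating 4 ≥ 2 ✓; site Denver ✗ (not Tampa, Reno, or Fresno) → not eligible.
401(k) Plan — status full-time ✓ (not excluded); service 1076 days ≥ 3 months (≈90 days) ✓; age 57 ≥ 25 ✓; 37 hrs/wk ≥ 32 ✓ → eligible.

401(k) Plan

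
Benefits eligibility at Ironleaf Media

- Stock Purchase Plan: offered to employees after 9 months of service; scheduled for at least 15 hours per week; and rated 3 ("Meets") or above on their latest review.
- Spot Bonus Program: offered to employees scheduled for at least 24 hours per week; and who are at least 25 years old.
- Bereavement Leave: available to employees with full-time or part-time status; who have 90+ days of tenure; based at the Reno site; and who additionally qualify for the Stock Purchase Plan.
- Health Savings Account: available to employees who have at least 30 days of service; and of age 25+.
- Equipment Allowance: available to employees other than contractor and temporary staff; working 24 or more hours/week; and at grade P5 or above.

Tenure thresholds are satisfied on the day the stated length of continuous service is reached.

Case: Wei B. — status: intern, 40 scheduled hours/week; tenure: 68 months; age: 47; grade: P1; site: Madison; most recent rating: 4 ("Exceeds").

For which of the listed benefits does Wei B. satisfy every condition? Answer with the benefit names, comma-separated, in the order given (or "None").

Stock Purchase Plan — service 68 months ≥ 9 months ✓; 40 hrs/wk ≥ 15 ✓; rating 4 ≥ 3 ✓ → eligible.
Spot Bonus Program — 40 hrs/wk ≥ 24 ✓; age 47 ≥ 25 ✓ → eligible.
Bereavement Leave — status intern ✗ (requires full-time or part-time) → not eligible.
Health Savings Account — service 68 months ≥ 30 days ✓; age 47 ≥ 25 ✓ → eligible.
Equipment Allowance — status intern ✓ (not excluded); 40 hrs/wk ≥ 24 ✓; grade P1 < P5 ✗ → not eligible.

Stock Purchase Plan, Spot Bonus Program, Health Savings Account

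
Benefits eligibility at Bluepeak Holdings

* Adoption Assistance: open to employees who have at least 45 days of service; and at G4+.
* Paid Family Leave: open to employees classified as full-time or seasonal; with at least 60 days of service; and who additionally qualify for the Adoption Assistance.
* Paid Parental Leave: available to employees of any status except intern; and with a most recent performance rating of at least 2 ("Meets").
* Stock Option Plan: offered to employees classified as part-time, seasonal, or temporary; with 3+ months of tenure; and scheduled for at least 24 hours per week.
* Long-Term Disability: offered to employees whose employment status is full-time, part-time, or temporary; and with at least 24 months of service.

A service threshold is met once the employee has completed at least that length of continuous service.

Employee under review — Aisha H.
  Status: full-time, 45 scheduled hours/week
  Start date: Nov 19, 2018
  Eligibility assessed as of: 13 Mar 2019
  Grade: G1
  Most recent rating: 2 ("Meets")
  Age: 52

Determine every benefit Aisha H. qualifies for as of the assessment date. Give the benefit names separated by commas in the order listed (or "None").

Service from Nov 19, 2018 to 13 Mar 2019: 114 days.
Adoption Assistance — service 114 days ≥ 45 days ✓; grade G1 < G4 ✗ → not eligible.
Paid Family Leave — status full-time ✓; service 114 days ≥ 60 days ✓; not eligible for Adoption Assistance ✗ → not eligible.
Paid Parental Leave — status full-time ✓ (not excluded); rating 2 ≥ 2 ✓ → eligible.
Stock Option Plan — status full-time ✗ (requires part-time, seasonal, or temporary) → not eligible.
Long-Term Disability — status full-time ✓; service 114 days < 24 months (≈720 days) ✗ → not eligible.

Paid Parental Leave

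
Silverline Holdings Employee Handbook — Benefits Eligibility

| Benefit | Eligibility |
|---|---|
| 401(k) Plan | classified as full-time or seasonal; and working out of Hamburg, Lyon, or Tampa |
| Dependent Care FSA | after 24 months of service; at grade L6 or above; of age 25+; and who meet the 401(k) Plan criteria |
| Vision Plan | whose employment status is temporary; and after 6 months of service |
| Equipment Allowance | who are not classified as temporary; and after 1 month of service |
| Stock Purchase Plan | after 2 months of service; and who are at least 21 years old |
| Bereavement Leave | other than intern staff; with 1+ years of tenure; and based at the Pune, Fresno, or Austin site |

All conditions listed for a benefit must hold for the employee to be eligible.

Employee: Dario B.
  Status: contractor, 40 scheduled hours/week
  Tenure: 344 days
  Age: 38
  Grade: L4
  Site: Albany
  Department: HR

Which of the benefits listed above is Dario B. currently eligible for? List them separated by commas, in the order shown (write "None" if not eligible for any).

401(k) Plan — status contractor ✗ (requires full-time or seasonal) → not eligible.
Dependent Care FSA — service 344 days < 24 months (≈720 days) ✗ → not eligible.
Vision Plan — status contractor ✗ (requires temporary) → not eligible.
Equipment Allowance — status contractor ✓ (not excluded); service 344 days ≥ 1 month (≈30 days) ✓ → eligible.
Stock Purchase Plan — service 344 days ≥ 2 months (≈60 days) ✓; age 38 ≥ 21 ✓ → eligible.
Bereavement Leave — status contractor ✓ (not excluded); service 344 days < 1 year (≈365 days) ✗ → not eligible.

Equipment Allowance, Stock Purchase Plan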